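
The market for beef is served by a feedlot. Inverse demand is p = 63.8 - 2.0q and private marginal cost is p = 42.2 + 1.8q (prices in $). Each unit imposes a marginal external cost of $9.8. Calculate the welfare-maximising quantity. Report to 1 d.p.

q* = 3.1

Social marginal cost = private MC + MEC = 52.0 + 1.8q.
Set SMC = demand: 52.0 + 1.8q = 63.8 - 2.0q → q* = 3.1053.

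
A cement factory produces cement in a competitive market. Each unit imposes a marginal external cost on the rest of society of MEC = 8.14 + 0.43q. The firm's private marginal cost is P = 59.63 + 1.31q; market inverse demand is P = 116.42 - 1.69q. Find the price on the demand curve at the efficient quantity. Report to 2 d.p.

P = 92.45

Social marginal cost = private MC + MEC = 67.77 + 1.74q.
Set SMC = demand: 67.77 + 1.74q = 116.42 - 1.69q → q* = 14.1837.
Consumer price on the demand curve at q*: 116.42 − 1.69×14.1837 = 92.4495.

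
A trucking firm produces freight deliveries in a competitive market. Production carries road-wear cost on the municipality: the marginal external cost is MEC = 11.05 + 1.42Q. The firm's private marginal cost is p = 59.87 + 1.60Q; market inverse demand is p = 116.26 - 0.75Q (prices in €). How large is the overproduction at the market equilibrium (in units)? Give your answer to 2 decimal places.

Market equilibrium (private): 59.87 + 1.60Q = 116.26 - 0.75Q → Q_m = 23.9957.
Social marginal cost = private MC + MEC = 70.92 + 3.02Q.
Set SMC = demand: 70.92 + 3.02Q = 116.26 - 0.75Q → Q* = 12.0265.
Gap = |23.9957 − 12.0265| = 11.9692.

11.97 units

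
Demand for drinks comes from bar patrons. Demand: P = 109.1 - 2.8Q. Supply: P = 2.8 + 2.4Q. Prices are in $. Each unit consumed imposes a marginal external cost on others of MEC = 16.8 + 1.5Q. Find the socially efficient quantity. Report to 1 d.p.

Q* = 13.4

Social marginal benefit = demand − MEC = 92.3 - 4.3Q.
Set SMB = MC: 92.3 - 4.3Q = 2.8 + 2.4Q → Q* = 13.3582.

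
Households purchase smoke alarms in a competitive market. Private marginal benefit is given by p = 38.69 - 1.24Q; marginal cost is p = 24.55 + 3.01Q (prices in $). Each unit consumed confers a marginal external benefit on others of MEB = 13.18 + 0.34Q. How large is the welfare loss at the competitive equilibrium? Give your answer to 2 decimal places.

Market equilibrium (private): 24.55 + 3.01Q = 38.69 - 1.24Q → Q_m = 3.3271.
Social marginal benefit = demand + MEB = 51.87 - 0.90Q.
Set SMB = MC: 51.87 - 0.90Q = 24.55 + 3.01Q → Q* = 6.9872.
Height of the DWL triangle at Q_m is SMB(Q_m) − MC(Q_m) = MEB(Q_m) = 14.3112.
DWL = ½ × 3.6601 × 14.3112 = 26.1902.

DWL = $26.19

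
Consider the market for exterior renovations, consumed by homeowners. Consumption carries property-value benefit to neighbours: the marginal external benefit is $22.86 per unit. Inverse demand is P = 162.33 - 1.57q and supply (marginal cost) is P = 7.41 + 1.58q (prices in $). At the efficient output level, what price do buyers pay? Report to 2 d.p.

P = $73.72

Social marginal benefit = demand + MEB = 185.19 - 1.57q.
Set SMB = MC: 185.19 - 1.57q = 7.41 + 1.58q → q* = 56.4381.
Consumer price on the demand curve at q*: 162.33 − 1.57×56.4381 = 73.7222.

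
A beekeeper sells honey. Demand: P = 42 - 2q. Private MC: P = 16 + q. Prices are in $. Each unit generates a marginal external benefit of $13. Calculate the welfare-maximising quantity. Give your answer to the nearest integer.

q* = 13

Social marginal cost = private MC − MEB = 3 + q.
Set SMC = demand: 3 + q = 42 - 2q → q* = 13.0000.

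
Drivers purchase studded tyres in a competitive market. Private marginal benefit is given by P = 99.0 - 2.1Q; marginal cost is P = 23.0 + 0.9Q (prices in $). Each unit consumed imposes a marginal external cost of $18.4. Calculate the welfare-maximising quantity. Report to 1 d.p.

Social marginal benefit = demand − MEC = 80.6 - 2.1Q.
Set SMB = MC: 80.6 - 2.1Q = 23.0 + 0.9Q → Q* = 19.2000.

Q* = 19.2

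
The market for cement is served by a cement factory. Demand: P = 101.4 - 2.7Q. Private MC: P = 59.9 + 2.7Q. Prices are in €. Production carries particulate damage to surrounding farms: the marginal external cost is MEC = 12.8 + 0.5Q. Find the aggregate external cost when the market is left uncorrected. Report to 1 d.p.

Market equilibrium (private): 59.9 + 2.7Q = 101.4 - 2.7Q → Q_m = 7.6852.
Total external cost = ∫₀^{Q_m} (12.8 + 0.5Q) dQ = 12.8×7.6852 + ½×0.5×7.6852² = 113.1361.

€113.1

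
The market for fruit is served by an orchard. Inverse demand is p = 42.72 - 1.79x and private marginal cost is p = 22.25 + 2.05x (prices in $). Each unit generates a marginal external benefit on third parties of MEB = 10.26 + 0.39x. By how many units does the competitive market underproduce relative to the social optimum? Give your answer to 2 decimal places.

3.58 units

Market equilibrium (private): 22.25 + 2.05x = 42.72 - 1.79x → x_m = 5.3307.
Social marginal cost = private MC − MEB = 11.99 + 1.66x.
Set SMC = demand: 11.99 + 1.66x = 42.72 - 1.79x → x* = 8.9072.
Gap = |5.3307 − 8.9072| = 3.5765.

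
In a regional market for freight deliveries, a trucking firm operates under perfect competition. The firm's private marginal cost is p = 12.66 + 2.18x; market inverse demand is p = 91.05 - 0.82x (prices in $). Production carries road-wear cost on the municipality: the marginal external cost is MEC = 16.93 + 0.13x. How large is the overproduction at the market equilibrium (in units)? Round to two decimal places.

Market equilibrium (private): 12.66 + 2.18x = 91.05 - 0.82x → x_m = 26.1300.
Social marginal cost = private MC + MEC = 29.59 + 2.31x.
Set SMC = demand: 29.59 + 2.31x = 91.05 - 0.82x → x* = 19.6358.
Gap = |26.1300 − 19.6358| = 6.4942.

6.49 units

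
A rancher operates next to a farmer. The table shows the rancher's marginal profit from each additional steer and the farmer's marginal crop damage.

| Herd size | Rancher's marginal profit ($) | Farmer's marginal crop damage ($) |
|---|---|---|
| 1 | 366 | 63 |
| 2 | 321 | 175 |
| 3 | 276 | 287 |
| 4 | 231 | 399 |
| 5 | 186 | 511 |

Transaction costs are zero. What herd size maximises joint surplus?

Bargaining reaches the level where marginal profit last exceeds marginal crop damage.
That holds through level 2 (321 ≥ 175) but not at 3 (276 < 287).

2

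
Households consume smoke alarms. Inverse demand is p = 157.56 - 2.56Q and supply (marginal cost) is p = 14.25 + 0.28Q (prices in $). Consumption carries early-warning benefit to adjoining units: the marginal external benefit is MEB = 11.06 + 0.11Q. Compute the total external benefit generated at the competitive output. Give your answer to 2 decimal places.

$698.15

Market equilibrium (private): 14.25 + 0.28Q = 157.56 - 2.56Q → Q_m = 50.4613.
Total external benefit = ∫₀^{Q_m} (11.06 + 0.11Q) dQ = 11.06×50.4613 + ½×0.11×50.4613² = 698.1508.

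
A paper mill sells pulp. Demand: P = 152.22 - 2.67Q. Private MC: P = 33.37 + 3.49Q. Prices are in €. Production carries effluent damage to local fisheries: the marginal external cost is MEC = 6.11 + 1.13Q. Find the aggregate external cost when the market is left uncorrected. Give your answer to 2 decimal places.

Market equilibrium (private): 33.37 + 3.49Q = 152.22 - 2.67Q → Q_m = 19.2938.
Total external cost = ∫₀^{Q_m} (6.11 + 1.13Q) dQ = 6.11×19.2938 + ½×1.13×19.2938² = 328.2068.

€328.21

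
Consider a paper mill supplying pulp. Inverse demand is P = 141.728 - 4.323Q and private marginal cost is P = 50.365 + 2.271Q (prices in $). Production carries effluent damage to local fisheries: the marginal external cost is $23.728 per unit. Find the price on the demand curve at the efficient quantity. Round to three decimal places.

P = $97.387

Social marginal cost = private MC + MEC = 74.093 + 2.271Q.
Set SMC = demand: 74.093 + 2.271Q = 141.728 - 4.323Q → Q* = 10.2571.
Consumer price on the demand curve at Q*: 141.728 − 4.323×10.2571 = 97.3866.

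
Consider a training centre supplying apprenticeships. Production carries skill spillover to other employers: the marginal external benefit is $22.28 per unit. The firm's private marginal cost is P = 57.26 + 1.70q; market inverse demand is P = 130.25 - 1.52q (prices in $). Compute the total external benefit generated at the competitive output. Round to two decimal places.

Market equilibrium (private): 57.26 + 1.70q = 130.25 - 1.52q → q_m = 22.6677.
Total external benefit = MEB × q_m = 22.28 × 22.6677 = 505.0364.

$505.04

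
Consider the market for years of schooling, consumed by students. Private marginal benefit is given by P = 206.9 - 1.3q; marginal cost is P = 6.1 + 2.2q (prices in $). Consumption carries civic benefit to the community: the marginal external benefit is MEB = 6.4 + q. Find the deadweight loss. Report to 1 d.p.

DWL = $813.4

Market equilibrium (private): 6.1 + 2.2q = 206.9 - 1.3q → q_m = 57.3714.
Social marginal benefit = demand + MEB = 213.3 - 0.3q.
Set SMB = MC: 213.3 - 0.3q = 6.1 + 2.2q → q* = 82.8800.
The welfare-loss triangle has base |q_m − q*| and height MEB(q_m) (the vertical gap between SMB and MC is zero at q* and MEB at q_m).
DWL = ½ × 25.5086 × 63.7714 = 813.3596.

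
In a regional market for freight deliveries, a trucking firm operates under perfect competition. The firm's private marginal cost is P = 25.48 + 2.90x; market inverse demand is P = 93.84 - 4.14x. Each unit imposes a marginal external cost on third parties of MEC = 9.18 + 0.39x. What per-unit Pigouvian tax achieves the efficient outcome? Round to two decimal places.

Social marginal cost = private MC + MEC = 34.66 + 3.29x.
Set SMC = demand: 34.66 + 3.29x = 93.84 - 4.14x → x* = 7.9650.
The Pigouvian tax equals MEC at x*: 9.18 + 0.39×7.9650 = 12.2864.

tax = 12.29 per unit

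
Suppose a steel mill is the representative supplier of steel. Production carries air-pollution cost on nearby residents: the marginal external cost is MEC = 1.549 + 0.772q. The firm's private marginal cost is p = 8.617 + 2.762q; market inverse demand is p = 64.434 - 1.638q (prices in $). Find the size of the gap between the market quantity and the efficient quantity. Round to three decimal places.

Market equilibrium (private): 8.617 + 2.762q = 64.434 - 1.638q → q_m = 12.6857.
Social marginal cost = private MC + MEC = 10.166 + 3.534q.
Set SMC = demand: 10.166 + 3.534q = 64.434 - 1.638q → q* = 10.4927.
Gap = |12.6857 − 10.4927| = 2.1930.

2.193 units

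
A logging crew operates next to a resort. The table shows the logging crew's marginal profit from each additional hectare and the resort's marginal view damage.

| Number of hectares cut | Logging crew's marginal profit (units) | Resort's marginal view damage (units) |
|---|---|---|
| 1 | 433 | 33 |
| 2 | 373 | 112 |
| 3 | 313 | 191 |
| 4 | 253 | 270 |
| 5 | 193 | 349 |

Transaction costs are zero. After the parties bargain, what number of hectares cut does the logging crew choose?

Bargaining reaches the level where marginal profit last exceeds marginal view damage.
That holds through level 3 (313 ≥ 191) but not at 4 (253 < 270).

3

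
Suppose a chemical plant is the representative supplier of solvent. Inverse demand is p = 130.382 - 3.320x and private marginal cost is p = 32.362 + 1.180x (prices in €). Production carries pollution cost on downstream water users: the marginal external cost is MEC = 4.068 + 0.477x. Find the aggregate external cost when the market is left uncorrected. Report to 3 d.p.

€201.770

Market equilibrium (private): 32.362 + 1.180x = 130.382 - 3.320x → x_m = 21.7822.
Total external cost = ∫₀^{x_m} (4.068 + 0.477x) dx = 4.068×21.7822 + ½×0.477×21.7822² = 201.7697.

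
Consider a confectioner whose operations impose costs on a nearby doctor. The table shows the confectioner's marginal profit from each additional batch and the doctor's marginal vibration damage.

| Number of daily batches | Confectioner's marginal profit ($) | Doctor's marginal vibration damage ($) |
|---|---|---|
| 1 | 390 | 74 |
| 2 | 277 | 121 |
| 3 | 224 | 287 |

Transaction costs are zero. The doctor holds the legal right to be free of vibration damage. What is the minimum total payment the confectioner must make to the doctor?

Efficient level: marginal profit ≥ marginal vibration damage through level 2, so k* = 2.
With the doctor holding the right, the confectioner must at least compensate total damage at k*: 74 + 121 = 195.

$195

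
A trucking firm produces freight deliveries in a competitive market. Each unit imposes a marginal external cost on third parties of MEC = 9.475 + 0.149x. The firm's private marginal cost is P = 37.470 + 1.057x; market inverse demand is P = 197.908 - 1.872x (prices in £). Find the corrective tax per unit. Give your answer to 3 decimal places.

tax = £16.783 per unit

Social marginal cost = private MC + MEC = 46.945 + 1.206x.
Set SMC = demand: 46.945 + 1.206x = 197.908 - 1.872x → x* = 49.0458.
The Pigouvian tax equals MEC at x*: 9.475 + 0.149×49.0458 = 16.7828.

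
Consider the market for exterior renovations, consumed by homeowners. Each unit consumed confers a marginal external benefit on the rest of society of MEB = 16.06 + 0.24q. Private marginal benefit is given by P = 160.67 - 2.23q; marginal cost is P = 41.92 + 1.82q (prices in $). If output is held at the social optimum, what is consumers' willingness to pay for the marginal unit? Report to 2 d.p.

P = $81.77

Social marginal benefit = demand + MEB = 176.73 - 1.99q.
Set SMB = MC: 176.73 - 1.99q = 41.92 + 1.82q → q* = 35.3832.
Consumer price on the demand curve at q*: 160.67 − 2.23×35.3832 = 81.7655.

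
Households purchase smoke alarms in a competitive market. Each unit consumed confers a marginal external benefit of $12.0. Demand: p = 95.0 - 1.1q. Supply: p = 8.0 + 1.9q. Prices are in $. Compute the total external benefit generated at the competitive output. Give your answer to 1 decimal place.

Market equilibrium (private): 8.0 + 1.9q = 95.0 - 1.1q → q_m = 29.0000.
Total external benefit = MEB × q_m = 12.0 × 29.0000 = 348.0000.

$348.0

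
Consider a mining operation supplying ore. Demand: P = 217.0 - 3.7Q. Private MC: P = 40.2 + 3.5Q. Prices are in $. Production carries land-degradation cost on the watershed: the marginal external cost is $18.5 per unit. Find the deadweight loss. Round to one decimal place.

Market equilibrium (private): 40.2 + 3.5Q = 217.0 - 3.7Q → Q_m = 24.5556.
Social marginal cost = private MC + MEC = 58.7 + 3.5Q.
Set SMC = demand: 58.7 + 3.5Q = 217.0 - 3.7Q → Q* = 21.9861.
Between Q* and Q_m the wedge SMC − demand runs linearly from 0 to MEC(Q_m), so the loss is a triangle.
DWL = ½ × 2.5695 × 18.5000 = 23.7679.

DWL = $23.8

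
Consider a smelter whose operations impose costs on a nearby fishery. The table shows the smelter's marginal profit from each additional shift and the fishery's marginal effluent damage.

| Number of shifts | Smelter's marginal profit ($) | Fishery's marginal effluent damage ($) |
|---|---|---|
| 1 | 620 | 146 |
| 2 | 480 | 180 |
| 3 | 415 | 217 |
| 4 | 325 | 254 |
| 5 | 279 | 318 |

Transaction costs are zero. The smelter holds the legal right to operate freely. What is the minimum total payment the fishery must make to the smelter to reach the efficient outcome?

Left alone the smelter would choose level 5 (marginal profit stays positive).
Efficient level: k* = 4 (marginal profit ≥ marginal effluent damage through 4).
The fishery must at least cover the smelter's forgone profit from cutting 5→4: 279 = 279.

$279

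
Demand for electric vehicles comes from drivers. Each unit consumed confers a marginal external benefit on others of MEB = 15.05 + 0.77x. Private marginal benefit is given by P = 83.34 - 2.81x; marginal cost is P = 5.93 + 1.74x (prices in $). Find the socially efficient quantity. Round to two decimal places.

x* = 24.46

Social marginal benefit = demand + MEB = 98.39 - 2.04x.
Set SMB = MC: 98.39 - 2.04x = 5.93 + 1.74x → x* = 24.4603.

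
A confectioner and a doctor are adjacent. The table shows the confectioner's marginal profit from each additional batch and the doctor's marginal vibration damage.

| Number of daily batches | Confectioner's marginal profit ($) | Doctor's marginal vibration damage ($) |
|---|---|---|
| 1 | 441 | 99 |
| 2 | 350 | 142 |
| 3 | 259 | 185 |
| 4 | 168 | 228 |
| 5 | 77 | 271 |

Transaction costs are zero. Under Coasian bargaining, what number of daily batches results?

3

Bargaining reaches the level where marginal profit last exceeds marginal vibration damage.
That holds through level 3 (259 ≥ 185) but not at 4 (168 < 228).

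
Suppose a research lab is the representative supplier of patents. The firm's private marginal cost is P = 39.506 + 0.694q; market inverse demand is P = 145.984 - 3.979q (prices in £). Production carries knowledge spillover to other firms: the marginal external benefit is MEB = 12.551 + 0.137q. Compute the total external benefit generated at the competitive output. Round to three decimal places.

Market equilibrium (private): 39.506 + 0.694q = 145.984 - 3.979q → q_m = 22.7858.
Total external benefit = ∫₀^{q_m} (12.551 + 0.137q) dq = 12.551×22.7858 + ½×0.137×22.7858² = 321.5493.

£321.549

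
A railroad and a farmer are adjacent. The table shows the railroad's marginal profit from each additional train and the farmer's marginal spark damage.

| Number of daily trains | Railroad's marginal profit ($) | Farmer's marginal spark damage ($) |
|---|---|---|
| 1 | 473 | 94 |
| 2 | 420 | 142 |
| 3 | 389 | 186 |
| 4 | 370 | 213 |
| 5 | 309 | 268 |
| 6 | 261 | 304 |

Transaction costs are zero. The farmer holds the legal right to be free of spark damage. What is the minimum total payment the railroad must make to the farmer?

$903

Efficient level: marginal profit ≥ marginal spark damage through level 5, so k* = 5.
With the farmer holding the right, the railroad must at least compensate total damage at k*: 94 + 142 + 186 + 213 + 268 = 903.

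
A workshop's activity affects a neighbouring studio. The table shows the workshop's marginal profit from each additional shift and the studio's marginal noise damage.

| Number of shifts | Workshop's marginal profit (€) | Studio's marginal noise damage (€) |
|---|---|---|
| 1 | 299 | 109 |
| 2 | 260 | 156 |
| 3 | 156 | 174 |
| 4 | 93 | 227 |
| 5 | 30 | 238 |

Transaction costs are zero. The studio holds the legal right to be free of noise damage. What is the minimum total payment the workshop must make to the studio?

€265

Efficient level: marginal profit ≥ marginal noise damage through level 2, so k* = 2.
With the studio holding the right, the workshop must at least compensate total damage at k*: 109 + 156 = 265.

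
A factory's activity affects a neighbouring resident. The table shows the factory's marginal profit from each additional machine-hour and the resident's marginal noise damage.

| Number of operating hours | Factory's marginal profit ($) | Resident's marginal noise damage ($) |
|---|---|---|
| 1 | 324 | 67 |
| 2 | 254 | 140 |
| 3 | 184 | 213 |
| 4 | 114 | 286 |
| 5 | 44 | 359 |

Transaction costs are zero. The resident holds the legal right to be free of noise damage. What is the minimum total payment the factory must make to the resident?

Efficient level: marginal profit ≥ marginal noise damage through level 2, so k* = 2.
With the resident holding the right, the factory must at least compensate total damage at k*: 67 + 140 = 207.

$207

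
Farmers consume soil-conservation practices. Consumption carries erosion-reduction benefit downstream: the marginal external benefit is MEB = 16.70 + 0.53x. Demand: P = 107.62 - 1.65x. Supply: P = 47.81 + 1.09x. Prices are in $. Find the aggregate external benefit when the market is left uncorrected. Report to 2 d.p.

$490.80

Market equilibrium (private): 47.81 + 1.09x = 107.62 - 1.65x → x_m = 21.8285.
Total external benefit = ∫₀^{x_m} (16.70 + 0.53x) dx = 16.70×21.8285 + ½×0.53×21.8285² = 490.8041.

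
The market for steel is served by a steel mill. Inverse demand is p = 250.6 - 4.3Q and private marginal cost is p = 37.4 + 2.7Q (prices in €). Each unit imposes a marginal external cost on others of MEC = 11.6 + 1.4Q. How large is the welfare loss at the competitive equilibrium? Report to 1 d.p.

DWL = €175.1

Market equilibrium (private): 37.4 + 2.7Q = 250.6 - 4.3Q → Q_m = 30.4571.
Social marginal cost = private MC + MEC = 49.0 + 4.1Q.
Set SMC = demand: 49.0 + 4.1Q = 250.6 - 4.3Q → Q* = 24.0000.
The loss is the area between SMC and demand from Q* to Q_m; with linear curves that's a triangle of height MEC(Q_m).
DWL = ½ × 6.4571 × 54.2400 = 175.1166.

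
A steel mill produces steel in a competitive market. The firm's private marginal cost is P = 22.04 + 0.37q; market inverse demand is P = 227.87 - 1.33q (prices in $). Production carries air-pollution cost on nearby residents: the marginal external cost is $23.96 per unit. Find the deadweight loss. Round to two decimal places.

Market equilibrium (private): 22.04 + 0.37q = 227.87 - 1.33q → q_m = 121.0765.
Social marginal cost = private MC + MEC = 46.00 + 0.37q.
Set SMC = demand: 46.00 + 0.37q = 227.87 - 1.33q → q* = 106.9824.
The welfare-loss triangle has base |q_m − q*| and height MEC(q_m) (the vertical gap between SMC and demand is zero at q* and MEC at q_m).
DWL = ½ × 14.0941 × 23.9600 = 168.8473.

DWL = $168.85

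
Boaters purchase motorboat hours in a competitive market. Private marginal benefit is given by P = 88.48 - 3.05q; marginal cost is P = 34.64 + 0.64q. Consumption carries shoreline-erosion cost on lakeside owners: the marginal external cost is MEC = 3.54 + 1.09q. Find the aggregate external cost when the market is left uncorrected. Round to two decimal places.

167.68

Market equilibrium (private): 34.64 + 0.64q = 88.48 - 3.05q → q_m = 14.5908.
Total external cost = ∫₀^{q_m} (3.54 + 1.09q) dq = 3.54×14.5908 + ½×1.09×14.5908² = 167.6773.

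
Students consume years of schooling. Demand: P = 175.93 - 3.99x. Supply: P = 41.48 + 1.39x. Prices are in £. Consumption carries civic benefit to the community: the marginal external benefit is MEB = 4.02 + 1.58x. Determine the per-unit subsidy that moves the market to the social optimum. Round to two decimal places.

subsidy = £61.59 per unit

Social marginal benefit = demand + MEB = 179.95 - 2.41x.
Set SMB = MC: 179.95 - 2.41x = 41.48 + 1.39x → x* = 36.4395.
The Pigouvian subsidy equals MEB at x*: 4.02 + 1.58×36.4395 = 61.5944.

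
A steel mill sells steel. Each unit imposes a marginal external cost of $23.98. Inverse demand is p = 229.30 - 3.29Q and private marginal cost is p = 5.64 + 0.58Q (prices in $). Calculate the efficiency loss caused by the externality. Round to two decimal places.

Market equilibrium (private): 5.64 + 0.58Q = 229.30 - 3.29Q → Q_m = 57.7933.
Social marginal cost = private MC + MEC = 29.62 + 0.58Q.
Set SMC = demand: 29.62 + 0.58Q = 229.30 - 3.29Q → Q* = 51.5969.
Height of the DWL triangle at Q_m is SMC(Q_m) − demand(Q_m) = MEC(Q_m) = 23.9800.
DWL = ½ × 6.1964 × 23.9800 = 74.2948.

DWL = $74.29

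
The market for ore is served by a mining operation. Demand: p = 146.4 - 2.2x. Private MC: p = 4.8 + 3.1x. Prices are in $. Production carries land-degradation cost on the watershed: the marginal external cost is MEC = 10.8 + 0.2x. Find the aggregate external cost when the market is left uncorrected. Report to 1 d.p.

$359.9

Market equilibrium (private): 4.8 + 3.1x = 146.4 - 2.2x → x_m = 26.7170.
Total external cost = ∫₀^{x_m} (10.8 + 0.2x) dx = 10.8×26.7170 + ½×0.2×26.7170² = 359.9234.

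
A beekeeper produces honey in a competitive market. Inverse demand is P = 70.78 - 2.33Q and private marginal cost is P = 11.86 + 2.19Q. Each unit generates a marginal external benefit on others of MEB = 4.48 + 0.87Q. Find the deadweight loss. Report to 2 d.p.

DWL = 34.29

Market equilibrium (private): 11.86 + 2.19Q = 70.78 - 2.33Q → Q_m = 13.0354.
Social marginal cost = private MC − MEB = 7.38 + 1.32Q.
Set SMC = demand: 7.38 + 1.32Q = 70.78 - 2.33Q → Q* = 17.3699.
Between Q* and Q_m the wedge demand − SMC runs linearly from 0 to MEB(Q_m), so the loss is a triangle.
DWL = ½ × 4.3345 × 15.8208 = 34.2876.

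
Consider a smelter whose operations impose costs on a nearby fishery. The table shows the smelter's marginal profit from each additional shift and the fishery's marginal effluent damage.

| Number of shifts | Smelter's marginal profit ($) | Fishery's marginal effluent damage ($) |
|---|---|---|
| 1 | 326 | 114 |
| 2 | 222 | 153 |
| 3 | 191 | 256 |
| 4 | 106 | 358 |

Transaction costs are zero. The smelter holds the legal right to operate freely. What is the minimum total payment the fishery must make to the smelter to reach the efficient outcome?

Left alone the smelter would choose level 4 (marginal profit stays positive).
Efficient level: k* = 2 (marginal profit ≥ marginal effluent damage through 2).
The fishery must at least cover the smelter's forgone profit from cutting 4→2: 191 + 106 = 297.

$297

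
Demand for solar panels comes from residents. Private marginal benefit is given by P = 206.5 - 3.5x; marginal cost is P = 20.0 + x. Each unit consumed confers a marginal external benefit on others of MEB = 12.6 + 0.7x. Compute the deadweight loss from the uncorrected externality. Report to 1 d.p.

Market equilibrium (private): 20.0 + x = 206.5 - 3.5x → x_m = 41.4444.
Social marginal benefit = demand + MEB = 219.1 - 2.8x.
Set SMB = MC: 219.1 - 2.8x = 20.0 + x → x* = 52.3947.
The loss is the area between SMB and MC from x* to x_m; with linear curves that's a triangle of height MEB(x_m).
DWL = ½ × 10.9503 × 41.6111 = 227.8270.

DWL = 227.8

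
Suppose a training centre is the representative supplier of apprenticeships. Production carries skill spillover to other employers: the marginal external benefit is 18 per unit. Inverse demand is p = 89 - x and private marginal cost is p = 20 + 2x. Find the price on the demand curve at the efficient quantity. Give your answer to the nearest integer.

P = 60

Social marginal cost = private MC − MEB = 2 + 2x.
Set SMC = demand: 2 + 2x = 89 - x → x* = 29.0000.
Consumer price on the demand curve at x*: 89 − 1×29.0000 = 60.0000.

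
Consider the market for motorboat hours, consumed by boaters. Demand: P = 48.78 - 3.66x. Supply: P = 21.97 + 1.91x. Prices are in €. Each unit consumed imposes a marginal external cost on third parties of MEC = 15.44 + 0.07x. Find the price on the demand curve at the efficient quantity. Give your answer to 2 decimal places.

P = €41.40

Social marginal benefit = demand − MEC = 33.34 - 3.73x.
Set SMB = MC: 33.34 - 3.73x = 21.97 + 1.91x → x* = 2.0160.
Consumer price on the demand curve at x*: 48.78 − 3.66×2.0160 = 41.4014.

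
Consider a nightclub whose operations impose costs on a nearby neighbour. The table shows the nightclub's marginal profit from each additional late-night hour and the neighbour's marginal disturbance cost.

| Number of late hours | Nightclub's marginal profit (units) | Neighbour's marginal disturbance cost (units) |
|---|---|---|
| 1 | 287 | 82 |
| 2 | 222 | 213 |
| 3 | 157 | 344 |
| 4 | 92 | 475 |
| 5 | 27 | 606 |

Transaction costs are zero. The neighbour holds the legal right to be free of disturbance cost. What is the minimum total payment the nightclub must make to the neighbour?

Efficient level: marginal profit ≥ marginal disturbance cost through level 2, so k* = 2.
With the neighbour holding the right, the nightclub must at least compensate total damage at k*: 82 + 213 = 295.

295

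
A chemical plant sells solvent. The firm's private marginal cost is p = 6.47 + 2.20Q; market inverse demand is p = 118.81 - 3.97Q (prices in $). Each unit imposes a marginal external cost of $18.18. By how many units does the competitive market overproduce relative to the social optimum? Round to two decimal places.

2.95 units

Market equilibrium (private): 6.47 + 2.20Q = 118.81 - 3.97Q → Q_m = 18.2075.
Social marginal cost = private MC + MEC = 24.65 + 2.20Q.
Set SMC = demand: 24.65 + 2.20Q = 118.81 - 3.97Q → Q* = 15.2609.
Gap = |18.2075 − 15.2609| = 2.9466.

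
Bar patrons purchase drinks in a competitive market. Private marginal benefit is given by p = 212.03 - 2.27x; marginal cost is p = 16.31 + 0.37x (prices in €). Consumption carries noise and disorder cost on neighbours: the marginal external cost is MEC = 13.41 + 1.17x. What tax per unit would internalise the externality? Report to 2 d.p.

Social marginal benefit = demand − MEC = 198.62 - 3.44x.
Set SMB = MC: 198.62 - 3.44x = 16.31 + 0.37x → x* = 47.8504.
The Pigouvian tax equals MEC at x*: 13.41 + 1.17×47.8504 = 69.3950.

tax = €69.39 per unit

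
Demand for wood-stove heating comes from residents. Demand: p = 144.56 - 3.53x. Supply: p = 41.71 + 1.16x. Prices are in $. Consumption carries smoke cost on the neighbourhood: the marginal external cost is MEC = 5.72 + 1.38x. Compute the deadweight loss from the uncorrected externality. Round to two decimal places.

Market equilibrium (private): 41.71 + 1.16x = 144.56 - 3.53x → x_m = 21.9296.
Social marginal benefit = demand − MEC = 138.84 - 4.91x.
Set SMB = MC: 138.84 - 4.91x = 41.71 + 1.16x → x* = 16.0016.
Between x* and x_m the wedge MC − SMB runs linearly from 0 to MEC(x_m), so the loss is a triangle.
DWL = ½ × 5.9280 × 35.9829 = 106.6533.

DWL = $106.65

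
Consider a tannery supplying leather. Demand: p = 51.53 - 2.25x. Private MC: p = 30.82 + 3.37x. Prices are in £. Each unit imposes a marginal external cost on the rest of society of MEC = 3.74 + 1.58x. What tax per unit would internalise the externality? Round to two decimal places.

tax = £7.46 per unit

Social marginal cost = private MC + MEC = 34.56 + 4.95x.
Set SMC = demand: 34.56 + 4.95x = 51.53 - 2.25x → x* = 2.3569.
The Pigouvian tax equals MEC at x*: 3.74 + 1.58×2.3569 = 7.4639.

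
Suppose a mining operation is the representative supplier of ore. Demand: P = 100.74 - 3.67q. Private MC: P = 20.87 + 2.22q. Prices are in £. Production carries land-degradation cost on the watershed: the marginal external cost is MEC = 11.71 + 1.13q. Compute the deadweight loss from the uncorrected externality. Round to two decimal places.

DWL = £52.05

Market equilibrium (private): 20.87 + 2.22q = 100.74 - 3.67q → q_m = 13.5603.
Social marginal cost = private MC + MEC = 32.58 + 3.35q.
Set SMC = demand: 32.58 + 3.35q = 100.74 - 3.67q → q* = 9.7094.
Height of the DWL triangle at q_m is SMC(q_m) − demand(q_m) = MEC(q_m) = 27.0331.
DWL = ½ × 3.8509 × 27.0331 = 52.0509.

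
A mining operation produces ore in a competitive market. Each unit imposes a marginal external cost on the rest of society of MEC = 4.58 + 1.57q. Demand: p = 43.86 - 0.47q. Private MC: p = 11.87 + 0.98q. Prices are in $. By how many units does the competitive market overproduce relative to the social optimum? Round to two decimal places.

Market equilibrium (private): 11.87 + 0.98q = 43.86 - 0.47q → q_m = 22.0621.
Social marginal cost = private MC + MEC = 16.45 + 2.55q.
Set SMC = demand: 16.45 + 2.55q = 43.86 - 0.47q → q* = 9.0762.
Gap = |22.0621 − 9.0762| = 12.9859.

12.99 units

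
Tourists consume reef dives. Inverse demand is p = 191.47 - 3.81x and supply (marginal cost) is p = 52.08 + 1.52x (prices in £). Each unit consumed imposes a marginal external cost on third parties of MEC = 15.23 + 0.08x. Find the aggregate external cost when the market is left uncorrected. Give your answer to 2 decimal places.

£425.65

Market equilibrium (private): 52.08 + 1.52x = 191.47 - 3.81x → x_m = 26.1520.
Total external cost = ∫₀^{x_m} (15.23 + 0.08x) dx = 15.23×26.1520 + ½×0.08×26.1520² = 425.6520.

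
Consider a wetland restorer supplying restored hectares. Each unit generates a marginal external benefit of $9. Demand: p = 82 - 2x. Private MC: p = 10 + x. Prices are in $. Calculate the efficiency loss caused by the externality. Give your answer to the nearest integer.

Market equilibrium (private): 10 + x = 82 - 2x → x_m = 24.0000.
Social marginal cost = private MC − MEB = 1 + x.
Set SMC = demand: 1 + x = 82 - 2x → x* = 27.0000.
The welfare-loss triangle has base |x_m − x*| and height MEB(x_m) (the vertical gap between SMC and demand is zero at x* and MEB at x_m).
DWL = ½ × 3.0000 × 9.0000 = 13.5000.

DWL = $14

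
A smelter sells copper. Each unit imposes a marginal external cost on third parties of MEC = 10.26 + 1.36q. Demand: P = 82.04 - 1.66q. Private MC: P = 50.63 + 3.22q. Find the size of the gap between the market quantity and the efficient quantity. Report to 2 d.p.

Market equilibrium (private): 50.63 + 3.22q = 82.04 - 1.66q → q_m = 6.4365.
Social marginal cost = private MC + MEC = 60.89 + 4.58q.
Set SMC = demand: 60.89 + 4.58q = 82.04 - 1.66q → q* = 3.3894.
Gap = |6.4365 − 3.3894| = 3.0471.

3.05 units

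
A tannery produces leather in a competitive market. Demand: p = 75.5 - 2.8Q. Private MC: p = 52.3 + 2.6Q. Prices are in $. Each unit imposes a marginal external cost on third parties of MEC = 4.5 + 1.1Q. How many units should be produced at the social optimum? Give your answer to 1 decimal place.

Social marginal cost = private MC + MEC = 56.8 + 3.7Q.
Set SMC = demand: 56.8 + 3.7Q = 75.5 - 2.8Q → Q* = 2.8769.

Q* = 2.9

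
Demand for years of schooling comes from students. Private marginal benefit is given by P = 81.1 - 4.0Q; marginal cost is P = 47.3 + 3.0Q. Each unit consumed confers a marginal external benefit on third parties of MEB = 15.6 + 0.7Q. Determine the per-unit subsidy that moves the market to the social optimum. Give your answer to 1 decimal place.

subsidy = 21.1 per unit

Social marginal benefit = demand + MEB = 96.7 - 3.3Q.
Set SMB = MC: 96.7 - 3.3Q = 47.3 + 3.0Q → Q* = 7.8413.
The Pigouvian subsidy equals MEB at Q*: 15.6 + 0.7×7.8413 = 21.0889.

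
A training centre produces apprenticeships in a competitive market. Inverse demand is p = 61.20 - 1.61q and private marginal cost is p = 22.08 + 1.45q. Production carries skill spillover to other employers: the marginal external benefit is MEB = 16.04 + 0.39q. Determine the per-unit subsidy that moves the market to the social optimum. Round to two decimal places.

Social marginal cost = private MC − MEB = 6.04 + 1.06q.
Set SMC = demand: 6.04 + 1.06q = 61.20 - 1.61q → q* = 20.6592.
The Pigouvian subsidy equals MEB at q*: 16.04 + 0.39×20.6592 = 24.0971.

subsidy = 24.10 per unit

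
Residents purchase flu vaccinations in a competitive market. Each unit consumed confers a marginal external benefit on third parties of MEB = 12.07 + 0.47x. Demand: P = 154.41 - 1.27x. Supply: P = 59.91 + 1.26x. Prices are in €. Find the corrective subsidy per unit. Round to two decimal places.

Social marginal benefit = demand + MEB = 166.48 - 0.80x.
Set SMB = MC: 166.48 - 0.80x = 59.91 + 1.26x → x* = 51.7330.
The Pigouvian subsidy equals MEB at x*: 12.07 + 0.47×51.7330 = 36.3845.

subsidy = €36.38 per unit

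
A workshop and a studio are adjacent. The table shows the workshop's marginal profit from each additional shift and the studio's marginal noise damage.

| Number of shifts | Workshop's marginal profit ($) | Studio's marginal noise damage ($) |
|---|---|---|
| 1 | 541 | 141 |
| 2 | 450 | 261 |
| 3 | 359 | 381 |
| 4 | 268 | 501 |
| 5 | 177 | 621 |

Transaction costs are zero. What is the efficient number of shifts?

2

Bargaining reaches the level where marginal profit last exceeds marginal noise damage.
That holds through level 2 (450 ≥ 261) but not at 3 (359 < 381).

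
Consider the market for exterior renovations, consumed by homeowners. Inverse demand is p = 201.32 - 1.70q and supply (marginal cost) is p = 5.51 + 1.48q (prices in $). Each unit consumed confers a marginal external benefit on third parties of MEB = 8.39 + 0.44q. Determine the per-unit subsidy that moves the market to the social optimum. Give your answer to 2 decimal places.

Social marginal benefit = demand + MEB = 209.71 - 1.26q.
Set SMB = MC: 209.71 - 1.26q = 5.51 + 1.48q → q* = 74.5255.
The Pigouvian subsidy equals MEB at q*: 8.39 + 0.44×74.5255 = 41.1812.

subsidy = $41.18 per unit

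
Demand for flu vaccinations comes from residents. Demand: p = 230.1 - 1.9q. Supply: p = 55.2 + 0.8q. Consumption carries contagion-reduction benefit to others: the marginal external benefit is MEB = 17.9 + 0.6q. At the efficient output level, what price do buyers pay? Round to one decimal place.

Social marginal benefit = demand + MEB = 248.0 - 1.3q.
Set SMB = MC: 248.0 - 1.3q = 55.2 + 0.8q → q* = 91.8095.
Consumer price on the demand curve at q*: 230.1 − 1.9×91.8095 = 55.6620.

P = 55.7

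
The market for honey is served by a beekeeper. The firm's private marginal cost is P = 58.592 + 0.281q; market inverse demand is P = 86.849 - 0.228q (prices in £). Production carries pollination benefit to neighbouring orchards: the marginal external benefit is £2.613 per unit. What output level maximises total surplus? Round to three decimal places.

q* = 60.648

Social marginal cost = private MC − MEB = 55.979 + 0.281q.
Set SMC = demand: 55.979 + 0.281q = 86.849 - 0.228q → q* = 60.6483.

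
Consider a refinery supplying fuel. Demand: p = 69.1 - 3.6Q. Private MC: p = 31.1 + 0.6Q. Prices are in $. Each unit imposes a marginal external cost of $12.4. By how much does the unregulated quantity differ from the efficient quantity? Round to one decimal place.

Market equilibrium (private): 31.1 + 0.6Q = 69.1 - 3.6Q → Q_m = 9.0476.
Social marginal cost = private MC + MEC = 43.5 + 0.6Q.
Set SMC = demand: 43.5 + 0.6Q = 69.1 - 3.6Q → Q* = 6.0952.
Gap = |9.0476 − 6.0952| = 2.9524.

3.0 units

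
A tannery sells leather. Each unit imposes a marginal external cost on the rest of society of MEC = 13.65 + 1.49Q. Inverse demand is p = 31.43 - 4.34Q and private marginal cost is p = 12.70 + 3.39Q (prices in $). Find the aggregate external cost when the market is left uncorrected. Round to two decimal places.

$37.45

Market equilibrium (private): 12.70 + 3.39Q = 31.43 - 4.34Q → Q_m = 2.4230.
Total external cost = ∫₀^{Q_m} (13.65 + 1.49Q) dQ = 13.65×2.4230 + ½×1.49×2.4230² = 37.4478.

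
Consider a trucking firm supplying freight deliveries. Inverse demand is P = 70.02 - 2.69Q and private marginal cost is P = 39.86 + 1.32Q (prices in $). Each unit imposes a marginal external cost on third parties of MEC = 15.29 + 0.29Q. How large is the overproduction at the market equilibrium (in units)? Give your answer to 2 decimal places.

4.06 units

Market equilibrium (private): 39.86 + 1.32Q = 70.02 - 2.69Q → Q_m = 7.5212.
Social marginal cost = private MC + MEC = 55.15 + 1.61Q.
Set SMC = demand: 55.15 + 1.61Q = 70.02 - 2.69Q → Q* = 3.4581.
Gap = |7.5212 − 3.4581| = 4.0631.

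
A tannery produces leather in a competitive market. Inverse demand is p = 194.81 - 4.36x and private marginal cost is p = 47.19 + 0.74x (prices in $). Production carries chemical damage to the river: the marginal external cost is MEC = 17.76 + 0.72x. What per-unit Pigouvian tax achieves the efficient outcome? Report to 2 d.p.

Social marginal cost = private MC + MEC = 64.95 + 1.46x.
Set SMC = demand: 64.95 + 1.46x = 194.81 - 4.36x → x* = 22.3127.
The Pigouvian tax equals MEC at x*: 17.76 + 0.72×22.3127 = 33.8251.

tax = $33.83 per unit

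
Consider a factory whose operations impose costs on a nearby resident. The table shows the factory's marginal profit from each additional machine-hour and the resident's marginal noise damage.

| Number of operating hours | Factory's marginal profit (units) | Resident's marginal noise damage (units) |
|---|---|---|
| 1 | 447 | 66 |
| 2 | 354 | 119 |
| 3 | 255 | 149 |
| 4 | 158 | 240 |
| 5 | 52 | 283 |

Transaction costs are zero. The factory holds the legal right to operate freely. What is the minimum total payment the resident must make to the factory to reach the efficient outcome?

210

Left alone the factory would choose level 5 (marginal profit stays positive).
Efficient level: k* = 3 (marginal profit ≥ marginal noise damage through 3).
The resident must at least cover the factory's forgone profit from cutting 5→3: 158 + 52 = 210.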